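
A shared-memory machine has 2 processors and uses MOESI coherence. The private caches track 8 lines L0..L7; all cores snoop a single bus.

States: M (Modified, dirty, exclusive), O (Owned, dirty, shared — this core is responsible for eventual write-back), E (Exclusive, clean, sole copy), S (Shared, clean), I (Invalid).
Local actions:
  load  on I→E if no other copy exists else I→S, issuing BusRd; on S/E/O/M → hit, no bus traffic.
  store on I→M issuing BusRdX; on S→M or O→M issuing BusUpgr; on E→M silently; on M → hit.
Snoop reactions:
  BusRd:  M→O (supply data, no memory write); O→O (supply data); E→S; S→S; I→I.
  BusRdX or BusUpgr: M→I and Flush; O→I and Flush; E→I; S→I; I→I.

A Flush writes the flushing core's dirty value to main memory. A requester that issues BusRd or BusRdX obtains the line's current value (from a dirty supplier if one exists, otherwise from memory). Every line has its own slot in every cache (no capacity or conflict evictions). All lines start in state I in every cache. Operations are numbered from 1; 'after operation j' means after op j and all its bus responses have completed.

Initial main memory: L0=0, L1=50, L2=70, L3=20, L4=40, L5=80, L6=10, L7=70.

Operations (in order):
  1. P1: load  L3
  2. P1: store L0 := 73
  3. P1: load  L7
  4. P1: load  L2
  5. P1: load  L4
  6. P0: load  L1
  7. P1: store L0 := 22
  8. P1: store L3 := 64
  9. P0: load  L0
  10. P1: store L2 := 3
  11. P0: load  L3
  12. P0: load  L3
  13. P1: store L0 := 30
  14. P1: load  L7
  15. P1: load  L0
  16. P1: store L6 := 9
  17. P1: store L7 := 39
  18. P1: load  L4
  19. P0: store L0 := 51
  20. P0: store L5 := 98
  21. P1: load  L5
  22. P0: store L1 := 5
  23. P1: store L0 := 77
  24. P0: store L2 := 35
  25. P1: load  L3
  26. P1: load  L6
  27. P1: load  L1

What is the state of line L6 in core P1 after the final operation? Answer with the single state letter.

state = M

[1] P1: load  L3 | P0:I, P1:E(20) | bus: BusRd
[2] P1: store L0 := 73 | P0:I, P1:M(73) | bus: BusRdX
[3] P1: load  L7 | P0:I, P1:E(70) | bus: BusRd
[4] P1: load  L2 | P0:I, P1:E(70) | bus: BusRd
[5] P1: load  L4 | P0:I, P1:E(40) | bus: BusRd
[6] P0: load  L1 | P0:E(50), P1:I | bus: BusRd
[7] P1: store L0 := 22 | P0:I, P1:M(22) | bus: none
[8] P1: store L3 := 64 | P0:I, P1:M(64) | bus: none
[9] P0: load  L0 | P0:S(22), P1:O(22) | bus: BusRd
[10] P1: store L2 := 3 | P0:I, P1:M(3) | bus: none
[11] P0: load  L3 | P0:S(64), P1:O(64) | bus: BusRd
[12] P0: load  L3 | P0:S(64), P1:O(64) | bus: none
[13] P1: store L0 := 30 | P0:I, P1:M(30) | bus: BusUpgr
[14] P1: load  L7 | P0:I, P1:E(70) | bus: none
[15] P1: load  L0 | P0:I, P1:M(30) | bus: none
[16] P1: store L6 := 9 | P0:I, P1:M(9) | bus: BusRdX
[17] P1: store L7 := 39 | P0:I, P1:M(39) | bus: none
[18] P1: load  L4 | P0:I, P1:E(40) | bus: none
[19] P0: store L0 := 51 | P0:M(51), P1:I | bus: BusRdX,Flush
[20] P0: store L5 := 98 | P0:M(98), P1:I | bus: BusRdX
[21] P1: load  L5 | P0:O(98), P1:S(98) | bus: BusRd
[22] P0: store L1 := 5 | P0:M(5), P1:I | bus: none
[23] P1: store L0 := 77 | P0:I, P1:M(77) | bus: BusRdX,Flush
[24] P0: store L2 := 35 | P0:M(35), P1:I | bus: BusRdX,Flush
[25] P1: load  L3 | P0:S(64), P1:O(64) | bus: none
[26] P1: load  L6 | P0:I, P1:M(9) | bus: none
[27] P1: load  L1 | P0:O(5), P1:S(5) | bus: BusRd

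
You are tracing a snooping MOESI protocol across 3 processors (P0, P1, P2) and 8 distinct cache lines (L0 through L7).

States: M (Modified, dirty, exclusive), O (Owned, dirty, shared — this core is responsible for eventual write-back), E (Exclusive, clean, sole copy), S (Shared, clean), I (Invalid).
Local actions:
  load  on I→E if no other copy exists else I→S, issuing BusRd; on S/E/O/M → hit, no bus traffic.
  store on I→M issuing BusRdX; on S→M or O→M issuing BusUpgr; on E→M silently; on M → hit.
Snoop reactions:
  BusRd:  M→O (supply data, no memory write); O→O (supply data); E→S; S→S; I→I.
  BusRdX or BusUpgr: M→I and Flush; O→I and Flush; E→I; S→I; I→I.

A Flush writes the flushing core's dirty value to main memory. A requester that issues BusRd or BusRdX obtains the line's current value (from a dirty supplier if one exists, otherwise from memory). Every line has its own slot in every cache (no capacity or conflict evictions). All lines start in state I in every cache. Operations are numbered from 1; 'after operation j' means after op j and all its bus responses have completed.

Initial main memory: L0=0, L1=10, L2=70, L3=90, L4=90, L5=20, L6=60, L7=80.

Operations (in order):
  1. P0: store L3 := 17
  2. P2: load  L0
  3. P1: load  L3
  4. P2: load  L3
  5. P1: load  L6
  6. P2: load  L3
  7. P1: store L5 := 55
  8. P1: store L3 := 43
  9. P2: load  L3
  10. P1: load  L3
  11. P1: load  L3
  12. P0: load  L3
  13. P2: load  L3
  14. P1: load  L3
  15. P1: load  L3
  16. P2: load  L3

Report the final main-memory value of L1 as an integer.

step 1: P0: store L3 := 17  ⟶  MII  (L3)  txn=BusRdX  M[L3]=90
step 2: P2: load  L0  ⟶  IIE  (L0)  txn=BusRd  M[L0]=0
step 3: P1: load  L3  ⟶  OSI  (L3)  txn=BusRd  M[L3]=90
step 4: P2: load  L3  ⟶  OSS  (L3)  txn=BusRd  M[L3]=90
step 5: P1: load  L6  ⟶  IEI  (L6)  txn=BusRd  M[L6]=60
step 6: P2: load  L3  ⟶  OSS  (L3)  txn=∅  M[L3]=90
step 7: P1: store L5 := 55  ⟶  IMI  (L5)  txn=BusRdX  M[L5]=20
step 8: P1: store L3 := 43  ⟶  IMI  (L3)  txn=BusUpgr+Flush  M[L3]=17
step 9: P2: load  L3  ⟶  IOS  (L3)  txn=BusRd  M[L3]=17
step 10: P1: load  L3  ⟶  IOS  (L3)  txn=∅  M[L3]=17
step 11: P1: load  L3  ⟶  IOS  (L3)  txn=∅  M[L3]=17
step 12: P0: load  L3  ⟶  SOS  (L3)  txn=BusRd  M[L3]=17
step 13: P2: load  L3  ⟶  SOS  (L3)  txn=∅  M[L3]=17
step 14: P1: load  L3  ⟶  SOS  (L3)  txn=∅  M[L3]=17
step 15: P1: load  L3  ⟶  SOS  (L3)  txn=∅  M[L3]=17
step 16: P2: load  L3  ⟶  SOS  (L3)  txn=∅  M[L3]=17

memory[L1] = 10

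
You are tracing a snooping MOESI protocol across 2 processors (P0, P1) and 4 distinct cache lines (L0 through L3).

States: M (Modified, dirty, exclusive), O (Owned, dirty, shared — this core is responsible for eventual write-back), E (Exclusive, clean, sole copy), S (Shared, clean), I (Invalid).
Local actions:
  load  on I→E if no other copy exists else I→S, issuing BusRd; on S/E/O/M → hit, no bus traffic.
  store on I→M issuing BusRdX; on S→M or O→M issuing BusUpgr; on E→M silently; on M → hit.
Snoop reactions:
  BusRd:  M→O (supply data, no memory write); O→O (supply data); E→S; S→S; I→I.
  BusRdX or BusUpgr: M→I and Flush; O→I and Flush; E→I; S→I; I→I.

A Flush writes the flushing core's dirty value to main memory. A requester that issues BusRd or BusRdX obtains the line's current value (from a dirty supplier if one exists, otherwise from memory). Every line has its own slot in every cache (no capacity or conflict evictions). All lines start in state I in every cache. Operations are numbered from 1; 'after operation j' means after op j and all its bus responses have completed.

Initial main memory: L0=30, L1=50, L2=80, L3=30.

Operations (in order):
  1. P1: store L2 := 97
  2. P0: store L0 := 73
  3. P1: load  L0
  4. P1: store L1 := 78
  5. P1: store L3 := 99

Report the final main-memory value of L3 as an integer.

memory[L3] = 30

  op1 P1: store L2 := 97 → I/M on L2; bus BusRdX; mem=80
  op2 P0: store L0 := 73 → M/I on L0; bus BusRdX; mem=30
  op3 P1: load  L0 → O/S on L0; bus BusRd; mem=30
  op4 P1: store L1 := 78 → I/M on L1; bus BusRdX; mem=50
  op5 P1: store L3 := 99 → I/M on L3; bus BusRdX; mem=30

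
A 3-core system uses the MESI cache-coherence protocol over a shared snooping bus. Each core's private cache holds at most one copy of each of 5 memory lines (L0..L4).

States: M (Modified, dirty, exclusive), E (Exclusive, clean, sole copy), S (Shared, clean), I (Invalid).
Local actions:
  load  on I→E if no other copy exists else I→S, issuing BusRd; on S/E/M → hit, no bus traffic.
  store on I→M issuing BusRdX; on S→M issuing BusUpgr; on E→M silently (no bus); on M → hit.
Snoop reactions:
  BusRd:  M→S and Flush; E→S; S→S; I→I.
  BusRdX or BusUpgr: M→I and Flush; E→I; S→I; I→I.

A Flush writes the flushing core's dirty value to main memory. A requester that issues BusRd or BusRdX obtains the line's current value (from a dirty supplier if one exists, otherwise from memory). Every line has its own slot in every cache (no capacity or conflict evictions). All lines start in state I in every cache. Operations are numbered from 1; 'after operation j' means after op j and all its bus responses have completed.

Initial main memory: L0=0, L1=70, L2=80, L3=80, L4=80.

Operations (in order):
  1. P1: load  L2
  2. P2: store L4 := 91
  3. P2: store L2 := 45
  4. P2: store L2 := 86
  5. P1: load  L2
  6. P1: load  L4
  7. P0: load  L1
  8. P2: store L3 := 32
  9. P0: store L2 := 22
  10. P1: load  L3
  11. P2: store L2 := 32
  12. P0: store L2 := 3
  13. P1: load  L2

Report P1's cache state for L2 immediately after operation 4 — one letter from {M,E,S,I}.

state = I

  op1 P1: load  L2 → I/E/I on L2; bus BusRd; mem=80
  op2 P2: store L4 := 91 → I/I/M on L4; bus BusRdX; mem=80
  op3 P2: store L2 := 45 → I/I/M on L2; bus BusRdX; mem=80
  op4 P2: store L2 := 86 → I/I/M on L2; bus (none); mem=80
  op5 P1: load  L2 → I/S/S on L2; bus BusRd Flush; mem=86
  op6 P1: load  L4 → I/S/S on L4; bus BusRd Flush; mem=91
  op7 P0: load  L1 → E/I/I on L1; bus BusRd; mem=70
  op8 P2: store L3 := 32 → I/I/M on L3; bus BusRdX; mem=80
  op9 P0: store L2 := 22 → M/I/I on L2; bus BusRdX; mem=86
  op10 P1: load  L3 → I/S/S on L3; bus BusRd Flush; mem=32
  op11 P2: store L2 := 32 → I/I/M on L2; bus BusRdX Flush; mem=22
  op12 P0: store L2 := 3 → M/I/I on L2; bus BusRdX Flush; mem=32
  op13 P1: load  L2 → S/S/I on L2; bus BusRd Flush; mem=3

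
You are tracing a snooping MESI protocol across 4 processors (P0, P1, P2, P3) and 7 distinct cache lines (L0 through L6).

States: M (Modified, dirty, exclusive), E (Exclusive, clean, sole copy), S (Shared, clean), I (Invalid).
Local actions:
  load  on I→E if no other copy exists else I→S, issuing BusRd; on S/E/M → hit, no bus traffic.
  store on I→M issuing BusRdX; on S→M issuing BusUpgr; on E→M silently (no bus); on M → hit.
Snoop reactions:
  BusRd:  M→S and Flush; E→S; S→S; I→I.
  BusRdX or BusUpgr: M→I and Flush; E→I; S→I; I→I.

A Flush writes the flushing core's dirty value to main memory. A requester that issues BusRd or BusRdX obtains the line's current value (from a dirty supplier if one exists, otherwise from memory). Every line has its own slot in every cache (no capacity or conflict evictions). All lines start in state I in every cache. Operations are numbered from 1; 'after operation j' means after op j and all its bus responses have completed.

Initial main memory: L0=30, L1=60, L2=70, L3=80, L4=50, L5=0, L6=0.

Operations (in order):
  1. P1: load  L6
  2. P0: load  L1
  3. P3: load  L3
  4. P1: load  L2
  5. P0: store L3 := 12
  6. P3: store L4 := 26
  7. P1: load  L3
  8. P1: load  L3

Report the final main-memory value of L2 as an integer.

memory[L2] = 70

1. P1: load  L6  bus=[BusRd]  L6: P0=I P1=E P2=I P3=I  mem[L6]=0
2. P0: load  L1  bus=[BusRd]  L1: P0=E P1=I P2=I P3=I  mem[L1]=60
3. P3: load  L3  bus=[BusRd]  L3: P0=I P1=I P2=I P3=E  mem[L3]=80
4. P1: load  L2  bus=[BusRd]  L2: P0=I P1=E P2=I P3=I  mem[L2]=70
5. P0: store L3 := 12  bus=[BusRdX]  L3: P0=M P1=I P2=I P3=I  mem[L3]=80
6. P3: store L4 := 26  bus=[BusRdX]  L4: P0=I P1=I P2=I P3=M  mem[L4]=50
7. P1: load  L3  bus=[BusRd,Flush]  L3: P0=S P1=S P2=I P3=I  mem[L3]=12
8. P1: load  L3  bus=[-]  L3: P0=S P1=S P2=I P3=I  mem[L3]=12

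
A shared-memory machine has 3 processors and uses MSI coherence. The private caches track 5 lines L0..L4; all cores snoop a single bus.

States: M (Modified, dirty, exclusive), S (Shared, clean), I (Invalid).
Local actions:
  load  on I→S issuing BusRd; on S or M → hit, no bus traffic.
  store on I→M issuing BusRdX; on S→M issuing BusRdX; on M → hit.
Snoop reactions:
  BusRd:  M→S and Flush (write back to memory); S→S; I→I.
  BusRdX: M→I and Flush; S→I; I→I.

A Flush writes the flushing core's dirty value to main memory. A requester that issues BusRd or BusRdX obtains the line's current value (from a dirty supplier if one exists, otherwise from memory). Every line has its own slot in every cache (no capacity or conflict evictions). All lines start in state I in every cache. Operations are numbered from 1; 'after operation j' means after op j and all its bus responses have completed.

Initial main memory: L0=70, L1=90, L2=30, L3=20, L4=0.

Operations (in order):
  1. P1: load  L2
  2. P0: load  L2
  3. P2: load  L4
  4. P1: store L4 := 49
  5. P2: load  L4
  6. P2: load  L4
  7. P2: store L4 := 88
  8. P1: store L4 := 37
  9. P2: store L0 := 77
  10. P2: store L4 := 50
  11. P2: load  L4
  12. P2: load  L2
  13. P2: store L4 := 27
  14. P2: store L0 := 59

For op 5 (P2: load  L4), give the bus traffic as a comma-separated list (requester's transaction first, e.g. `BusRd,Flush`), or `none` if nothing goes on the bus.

step 1: P1: load  L2  ⟶  ISI  (L2)  txn=BusRd  M[L2]=30
step 2: P0: load  L2  ⟶  SSI  (L2)  txn=BusRd  M[L2]=30
step 3: P2: load  L4  ⟶  IIS  (L4)  txn=BusRd  M[L4]=0
step 4: P1: store L4 := 49  ⟶  IMI  (L4)  txn=BusRdX  M[L4]=0
step 5: P2: load  L4  ⟶  ISS  (L4)  txn=BusRd+Flush  M[L4]=49
step 6: P2: load  L4  ⟶  ISS  (L4)  txn=∅  M[L4]=49
step 7: P2: store L4 := 88  ⟶  IIM  (L4)  txn=BusRdX  M[L4]=49
step 8: P1: store L4 := 37  ⟶  IMI  (L4)  txn=BusRdX+Flush  M[L4]=88
step 9: P2: store L0 := 77  ⟶  IIM  (L0)  txn=BusRdX  M[L0]=70
step 10: P2: store L4 := 50  ⟶  IIM  (L4)  txn=BusRdX+Flush  M[L4]=37
step 11: P2: load  L4  ⟶  IIM  (L4)  txn=∅  M[L4]=37
step 12: P2: load  L2  ⟶  SSS  (L2)  txn=BusRd  M[L2]=30
step 13: P2: store L4 := 27  ⟶  IIM  (L4)  txn=∅  M[L4]=37
step 14: P2: store L0 := 59  ⟶  IIM  (L0)  txn=∅  M[L0]=70

bus = BusRd,Flush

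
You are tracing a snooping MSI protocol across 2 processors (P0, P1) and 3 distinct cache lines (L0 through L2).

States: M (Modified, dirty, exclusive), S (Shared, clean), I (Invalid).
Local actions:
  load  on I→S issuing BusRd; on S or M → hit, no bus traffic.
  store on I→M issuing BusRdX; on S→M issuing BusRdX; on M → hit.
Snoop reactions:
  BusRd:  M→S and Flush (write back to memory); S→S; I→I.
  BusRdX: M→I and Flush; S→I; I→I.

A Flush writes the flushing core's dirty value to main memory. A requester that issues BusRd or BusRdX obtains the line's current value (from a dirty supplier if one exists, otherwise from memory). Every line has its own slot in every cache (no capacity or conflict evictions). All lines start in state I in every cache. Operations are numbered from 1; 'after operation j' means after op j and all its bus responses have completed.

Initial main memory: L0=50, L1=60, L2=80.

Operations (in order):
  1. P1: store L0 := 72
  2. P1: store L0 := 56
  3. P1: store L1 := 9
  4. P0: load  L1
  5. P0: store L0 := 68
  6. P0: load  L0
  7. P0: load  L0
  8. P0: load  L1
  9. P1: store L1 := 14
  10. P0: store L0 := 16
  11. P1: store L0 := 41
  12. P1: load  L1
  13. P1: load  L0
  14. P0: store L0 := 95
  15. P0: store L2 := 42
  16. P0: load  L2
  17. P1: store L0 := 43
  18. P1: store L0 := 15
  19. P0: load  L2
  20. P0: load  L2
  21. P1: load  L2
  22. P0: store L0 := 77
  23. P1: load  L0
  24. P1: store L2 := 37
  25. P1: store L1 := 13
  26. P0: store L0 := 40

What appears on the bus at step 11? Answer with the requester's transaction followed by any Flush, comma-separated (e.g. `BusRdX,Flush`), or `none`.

1. P1: store L0 := 72  bus=[BusRdX]  L0: P0=I P1=M  mem[L0]=50
2. P1: store L0 := 56  bus=[-]  L0: P0=I P1=M  mem[L0]=50
3. P1: store L1 := 9  bus=[BusRdX]  L1: P0=I P1=M  mem[L1]=60
4. P0: load  L1  bus=[BusRd,Flush]  L1: P0=S P1=S  mem[L1]=9
5. P0: store L0 := 68  bus=[BusRdX,Flush]  L0: P0=M P1=I  mem[L0]=56
6. P0: load  L0  bus=[-]  L0: P0=M P1=I  mem[L0]=56
7. P0: load  L0  bus=[-]  L0: P0=M P1=I  mem[L0]=56
8. P0: load  L1  bus=[-]  L1: P0=S P1=S  mem[L1]=9
9. P1: store L1 := 14  bus=[BusRdX]  L1: P0=I P1=M  mem[L1]=9
10. P0: store L0 := 16  bus=[-]  L0: P0=M P1=I  mem[L0]=56
11. P1: store L0 := 41  bus=[BusRdX,Flush]  L0: P0=I P1=M  mem[L0]=16
12. P1: load  L1  bus=[-]  L1: P0=I P1=M  mem[L1]=9
13. P1: load  L0  bus=[-]  L0: P0=I P1=M  mem[L0]=16
14. P0: store L0 := 95  bus=[BusRdX,Flush]  L0: P0=M P1=I  mem[L0]=41
15. P0: store L2 := 42  bus=[BusRdX]  L2: P0=M P1=I  mem[L2]=80
16. P0: load  L2  bus=[-]  L2: P0=M P1=I  mem[L2]=80
17. P1: store L0 := 43  bus=[BusRdX,Flush]  L0: P0=I P1=M  mem[L0]=95
18. P1: store L0 := 15  bus=[-]  L0: P0=I P1=M  mem[L0]=95
19. P0: load  L2  bus=[-]  L2: P0=M P1=I  mem[L2]=80
20. P0: load  L2  bus=[-]  L2: P0=M P1=I  mem[L2]=80
21. P1: load  L2  bus=[BusRd,Flush]  L2: P0=S P1=S  mem[L2]=42
22. P0: store L0 := 77  bus=[BusRdX,Flush]  L0: P0=M P1=I  mem[L0]=15
23. P1: load  L0  bus=[BusRd,Flush]  L0: P0=S P1=S  mem[L0]=77
24. P1: store L2 := 37  bus=[BusRdX]  L2: P0=I P1=M  mem[L2]=42
25. P1: store L1 := 13  bus=[-]  L1: P0=I P1=M  mem[L1]=9
26. P0: store L0 := 40  bus=[BusRdX]  L0: P0=M P1=I  mem[L0]=77

bus = BusRdX,Flush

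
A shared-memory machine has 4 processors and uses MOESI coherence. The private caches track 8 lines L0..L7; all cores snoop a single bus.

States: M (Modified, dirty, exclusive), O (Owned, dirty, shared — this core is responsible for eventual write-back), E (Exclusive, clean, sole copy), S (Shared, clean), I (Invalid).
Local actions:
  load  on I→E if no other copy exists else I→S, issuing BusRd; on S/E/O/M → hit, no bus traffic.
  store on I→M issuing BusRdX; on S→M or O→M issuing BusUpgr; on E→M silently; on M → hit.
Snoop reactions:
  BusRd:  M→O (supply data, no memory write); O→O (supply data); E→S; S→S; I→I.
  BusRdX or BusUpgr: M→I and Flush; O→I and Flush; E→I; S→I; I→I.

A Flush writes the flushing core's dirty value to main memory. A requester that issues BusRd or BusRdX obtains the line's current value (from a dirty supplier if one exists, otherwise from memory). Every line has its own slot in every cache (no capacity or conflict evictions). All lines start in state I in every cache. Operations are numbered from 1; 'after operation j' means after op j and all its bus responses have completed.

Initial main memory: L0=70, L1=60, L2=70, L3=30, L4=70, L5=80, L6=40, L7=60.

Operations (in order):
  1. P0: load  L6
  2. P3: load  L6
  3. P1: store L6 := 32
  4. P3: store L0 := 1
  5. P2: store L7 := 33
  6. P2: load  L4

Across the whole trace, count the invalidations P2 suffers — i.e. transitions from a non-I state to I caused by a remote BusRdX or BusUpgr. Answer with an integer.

[1] P0: load  L6 | P0:E(40), P1:I, P2:I, P3:I | bus: BusRd
[2] P3: load  L6 | P0:S(40), P1:I, P2:I, P3:S(40) | bus: BusRd
[3] P1: store L6 := 32 | P0:I, P1:M(32), P2:I, P3:I | bus: BusRdX
[4] P3: store L0 := 1 | P0:I, P1:I, P2:I, P3:M(1) | bus: BusRdX
[5] P2: store L7 := 33 | P0:I, P1:I, P2:M(33), P3:I | bus: BusRdX
[6] P2: load  L4 | P0:I, P1:I, P2:E(70), P3:I | bus: BusRd

invalidations = 0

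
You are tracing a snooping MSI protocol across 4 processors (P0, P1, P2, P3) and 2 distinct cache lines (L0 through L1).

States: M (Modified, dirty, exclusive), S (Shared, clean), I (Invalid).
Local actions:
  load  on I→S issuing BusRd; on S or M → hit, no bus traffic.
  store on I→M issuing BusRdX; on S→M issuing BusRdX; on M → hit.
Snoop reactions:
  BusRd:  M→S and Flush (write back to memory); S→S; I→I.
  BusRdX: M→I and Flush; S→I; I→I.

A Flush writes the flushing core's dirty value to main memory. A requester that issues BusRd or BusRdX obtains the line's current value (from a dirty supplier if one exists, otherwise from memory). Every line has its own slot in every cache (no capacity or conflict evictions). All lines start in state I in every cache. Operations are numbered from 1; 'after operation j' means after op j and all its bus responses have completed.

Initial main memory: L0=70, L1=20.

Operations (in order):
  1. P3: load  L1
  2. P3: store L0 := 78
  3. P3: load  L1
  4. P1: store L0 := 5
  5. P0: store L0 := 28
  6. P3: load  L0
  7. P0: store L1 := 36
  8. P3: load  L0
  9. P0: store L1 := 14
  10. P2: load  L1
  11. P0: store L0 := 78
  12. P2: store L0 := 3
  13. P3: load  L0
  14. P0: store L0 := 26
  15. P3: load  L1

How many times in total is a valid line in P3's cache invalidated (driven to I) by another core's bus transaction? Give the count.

  op1 P3: load  L1 → I/I/I/S on L1; bus BusRd; mem=20
  op2 P3: store L0 := 78 → I/I/I/M on L0; bus BusRdX; mem=70
  op3 P3: load  L1 → I/I/I/S on L1; bus (none); mem=20
  op4 P1: store L0 := 5 → I/M/I/I on L0; bus BusRdX Flush; mem=78
  op5 P0: store L0 := 28 → M/I/I/I on L0; bus BusRdX Flush; mem=5
  op6 P3: load  L0 → S/I/I/S on L0; bus BusRd Flush; mem=28
  op7 P0: store L1 := 36 → M/I/I/I on L1; bus BusRdX; mem=20
  op8 P3: load  L0 → S/I/I/S on L0; bus (none); mem=28
  op9 P0: store L1 := 14 → M/I/I/I on L1; bus (none); mem=20
  op10 P2: load  L1 → S/I/S/I on L1; bus BusRd Flush; mem=14
  op11 P0: store L0 := 78 → M/I/I/I on L0; bus BusRdX; mem=28
  op12 P2: store L0 := 3 → I/I/M/I on L0; bus BusRdX Flush; mem=78
  op13 P3: load  L0 → I/I/S/S on L0; bus BusRd Flush; mem=3
  op14 P0: store L0 := 26 → M/I/I/I on L0; bus BusRdX; mem=3
  op15 P3: load  L1 → S/I/S/S on L1; bus BusRd; mem=14

invalidations = 4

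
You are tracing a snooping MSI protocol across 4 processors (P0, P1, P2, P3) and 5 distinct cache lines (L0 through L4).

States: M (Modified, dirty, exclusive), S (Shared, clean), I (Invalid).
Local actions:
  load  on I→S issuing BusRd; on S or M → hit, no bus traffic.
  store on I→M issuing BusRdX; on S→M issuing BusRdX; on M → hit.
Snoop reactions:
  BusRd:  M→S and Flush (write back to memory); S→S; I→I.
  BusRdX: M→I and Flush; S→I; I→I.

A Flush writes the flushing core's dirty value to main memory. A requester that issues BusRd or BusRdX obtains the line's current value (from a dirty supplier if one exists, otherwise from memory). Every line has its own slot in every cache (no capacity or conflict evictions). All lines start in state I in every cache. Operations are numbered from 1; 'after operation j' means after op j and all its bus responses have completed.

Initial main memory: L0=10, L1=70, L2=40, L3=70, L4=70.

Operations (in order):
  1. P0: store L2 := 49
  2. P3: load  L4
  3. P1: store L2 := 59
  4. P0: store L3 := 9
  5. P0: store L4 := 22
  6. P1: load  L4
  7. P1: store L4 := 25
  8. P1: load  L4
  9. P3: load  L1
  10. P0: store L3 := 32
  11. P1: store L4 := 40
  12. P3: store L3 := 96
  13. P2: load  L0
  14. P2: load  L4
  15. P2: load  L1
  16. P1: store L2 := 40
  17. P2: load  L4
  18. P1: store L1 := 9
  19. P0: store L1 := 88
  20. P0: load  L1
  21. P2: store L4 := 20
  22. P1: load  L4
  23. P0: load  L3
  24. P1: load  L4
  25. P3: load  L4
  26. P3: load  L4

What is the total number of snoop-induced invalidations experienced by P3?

  op1 P0: store L2 := 49 → M/I/I/I on L2; bus BusRdX; mem=40
  op2 P3: load  L4 → I/I/I/S on L4; bus BusRd; mem=70
  op3 P1: store L2 := 59 → I/M/I/I on L2; bus BusRdX Flush; mem=49
  op4 P0: store L3 := 9 → M/I/I/I on L3; bus BusRdX; mem=70
  op5 P0: store L4 := 22 → M/I/I/I on L4; bus BusRdX; mem=70
  op6 P1: load  L4 → S/S/I/I on L4; bus BusRd Flush; mem=22
  op7 P1: store L4 := 25 → I/M/I/I on L4; bus BusRdX; mem=22
  op8 P1: load  L4 → I/M/I/I on L4; bus (none); mem=22
  op9 P3: load  L1 → I/I/I/S on L1; bus BusRd; mem=70
  op10 P0: store L3 := 32 → M/I/I/I on L3; bus (none); mem=70
  op11 P1: store L4 := 40 → I/M/I/I on L4; bus (none); mem=22
  op12 P3: store L3 := 96 → I/I/I/M on L3; bus BusRdX Flush; mem=32
  op13 P2: load  L0 → I/I/S/I on L0; bus BusRd; mem=10
  op14 P2: load  L4 → I/S/S/I on L4; bus BusRd Flush; mem=40
  op15 P2: load  L1 → I/I/S/S on L1; bus BusRd; mem=70
  op16 P1: store L2 := 40 → I/M/I/I on L2; bus (none); mem=49
  op17 P2: load  L4 → I/S/S/I on L4; bus (none); mem=40
  op18 P1: store L1 := 9 → I/M/I/I on L1; bus BusRdX; mem=70
  op19 P0: store L1 := 88 → M/I/I/I on L1; bus BusRdX Flush; mem=9
  op20 P0: load  L1 → M/I/I/I on L1; bus (none); mem=9
  op21 P2: store L4 := 20 → I/I/M/I on L4; bus BusRdX; mem=40
  op22 P1: load  L4 → I/S/S/I on L4; bus BusRd Flush; mem=20
  op23 P0: load  L3 → S/I/I/S on L3; bus BusRd Flush; mem=96
  op24 P1: load  L4 → I/S/S/I on L4; bus (none); mem=20
  op25 P3: load  L4 → I/S/S/S on L4; bus BusRd; mem=20
  op26 P3: load  L4 → I/S/S/S on L4; bus (none); mem=20

invalidations = 2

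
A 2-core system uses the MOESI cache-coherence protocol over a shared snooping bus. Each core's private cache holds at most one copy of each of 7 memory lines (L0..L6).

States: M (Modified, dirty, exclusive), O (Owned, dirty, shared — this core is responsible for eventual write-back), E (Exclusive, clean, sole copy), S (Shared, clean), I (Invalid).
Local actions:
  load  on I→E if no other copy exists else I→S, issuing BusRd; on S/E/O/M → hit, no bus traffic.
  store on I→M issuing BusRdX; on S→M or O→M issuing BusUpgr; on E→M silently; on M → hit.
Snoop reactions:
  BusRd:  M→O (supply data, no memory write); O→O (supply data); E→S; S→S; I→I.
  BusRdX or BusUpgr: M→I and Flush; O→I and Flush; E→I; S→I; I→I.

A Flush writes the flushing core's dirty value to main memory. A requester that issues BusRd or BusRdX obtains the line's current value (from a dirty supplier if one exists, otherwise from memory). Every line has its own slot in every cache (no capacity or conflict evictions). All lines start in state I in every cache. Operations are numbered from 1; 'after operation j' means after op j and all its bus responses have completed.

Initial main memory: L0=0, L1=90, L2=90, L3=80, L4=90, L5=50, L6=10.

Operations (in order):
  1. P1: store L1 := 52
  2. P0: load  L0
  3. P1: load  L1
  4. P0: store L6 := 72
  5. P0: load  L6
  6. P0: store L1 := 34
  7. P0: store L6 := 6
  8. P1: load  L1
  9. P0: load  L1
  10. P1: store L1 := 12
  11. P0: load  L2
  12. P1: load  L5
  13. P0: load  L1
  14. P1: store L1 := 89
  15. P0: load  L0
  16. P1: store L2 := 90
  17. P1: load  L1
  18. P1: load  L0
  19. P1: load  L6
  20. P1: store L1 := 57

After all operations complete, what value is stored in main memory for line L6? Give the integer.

memory[L6] = 10

1. P1: store L1 := 52  bus=[BusRdX]  L1: P0=I P1=M  mem[L1]=90
2. P0: load  L0  bus=[BusRd]  L0: P0=E P1=I  mem[L0]=0
3. P1: load  L1  bus=[-]  L1: P0=I P1=M  mem[L1]=90
4. P0: store L6 := 72  bus=[BusRdX]  L6: P0=M P1=I  mem[L6]=10
5. P0: load  L6  bus=[-]  L6: P0=M P1=I  mem[L6]=10
6. P0: store L1 := 34  bus=[BusRdX,Flush]  L1: P0=M P1=I  mem[L1]=52
7. P0: store L6 := 6  bus=[-]  L6: P0=M P1=I  mem[L6]=10
8. P1: load  L1  bus=[BusRd]  L1: P0=O P1=S  mem[L1]=52
9. P0: load  L1  bus=[-]  L1: P0=O P1=S  mem[L1]=52
10. P1: store L1 := 12  bus=[BusUpgr,Flush]  L1: P0=I P1=M  mem[L1]=34
11. P0: load  L2  bus=[BusRd]  L2: P0=E P1=I  mem[L2]=90
12. P1: load  L5  bus=[BusRd]  L5: P0=I P1=E  mem[L5]=50
13. P0: load  L1  bus=[BusRd]  L1: P0=S P1=O  mem[L1]=34
14. P1: store L1 := 89  bus=[BusUpgr]  L1: P0=I P1=M  mem[L1]=34
15. P0: load  L0  bus=[-]  L0: P0=E P1=I  mem[L0]=0
16. P1: store L2 := 90  bus=[BusRdX]  L2: P0=I P1=M  mem[L2]=90
17. P1: load  L1  bus=[-]  L1: P0=I P1=M  mem[L1]=34
18. P1: load  L0  bus=[BusRd]  L0: P0=S P1=S  mem[L0]=0
19. P1: load  L6  bus=[BusRd]  L6: P0=O P1=S  mem[L6]=10
20. P1: store L1 := 57  bus=[-]  L1: P0=I P1=M  mem[L1]=34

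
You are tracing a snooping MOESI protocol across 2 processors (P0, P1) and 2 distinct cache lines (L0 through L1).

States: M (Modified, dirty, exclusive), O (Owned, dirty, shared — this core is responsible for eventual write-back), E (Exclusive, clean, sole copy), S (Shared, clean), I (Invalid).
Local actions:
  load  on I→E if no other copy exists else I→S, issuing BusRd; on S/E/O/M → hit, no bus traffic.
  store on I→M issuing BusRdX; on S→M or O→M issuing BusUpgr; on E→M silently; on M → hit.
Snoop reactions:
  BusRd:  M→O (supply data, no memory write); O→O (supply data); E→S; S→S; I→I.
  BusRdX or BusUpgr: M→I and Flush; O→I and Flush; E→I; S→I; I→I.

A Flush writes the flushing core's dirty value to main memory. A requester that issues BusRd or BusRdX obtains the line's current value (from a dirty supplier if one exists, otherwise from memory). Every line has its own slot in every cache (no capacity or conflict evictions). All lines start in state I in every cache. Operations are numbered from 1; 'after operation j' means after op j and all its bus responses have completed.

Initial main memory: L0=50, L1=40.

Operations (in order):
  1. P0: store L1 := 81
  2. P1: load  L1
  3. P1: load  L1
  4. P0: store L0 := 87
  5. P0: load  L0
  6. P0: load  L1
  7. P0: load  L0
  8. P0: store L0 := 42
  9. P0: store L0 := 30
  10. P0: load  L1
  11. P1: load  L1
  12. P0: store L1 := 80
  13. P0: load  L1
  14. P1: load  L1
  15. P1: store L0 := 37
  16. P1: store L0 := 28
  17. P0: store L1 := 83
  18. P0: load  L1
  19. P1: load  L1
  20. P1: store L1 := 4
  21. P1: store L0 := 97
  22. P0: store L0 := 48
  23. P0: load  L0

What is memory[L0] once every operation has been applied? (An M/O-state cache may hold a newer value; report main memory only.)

1. P0: store L1 := 81  bus=[BusRdX]  L1: P0=M P1=I  mem[L1]=40
2. P1: load  L1  bus=[BusRd]  L1: P0=O P1=S  mem[L1]=40
3. P1: load  L1  bus=[-]  L1: P0=O P1=S  mem[L1]=40
4. P0: store L0 := 87  bus=[BusRdX]  L0: P0=M P1=I  mem[L0]=50
5. P0: load  L0  bus=[-]  L0: P0=M P1=I  mem[L0]=50
6. P0: load  L1  bus=[-]  L1: P0=O P1=S  mem[L1]=40
7. P0: load  L0  bus=[-]  L0: P0=M P1=I  mem[L0]=50
8. P0: store L0 := 42  bus=[-]  L0: P0=M P1=I  mem[L0]=50
9. P0: store L0 := 30  bus=[-]  L0: P0=M P1=I  mem[L0]=50
10. P0: load  L1  bus=[-]  L1: P0=O P1=S  mem[L1]=40
11. P1: load  L1  bus=[-]  L1: P0=O P1=S  mem[L1]=40
12. P0: store L1 := 80  bus=[BusUpgr]  L1: P0=M P1=I  mem[L1]=40
13. P0: load  L1  bus=[-]  L1: P0=M P1=I  mem[L1]=40
14. P1: load  L1  bus=[BusRd]  L1: P0=O P1=S  mem[L1]=40
15. P1: store L0 := 37  bus=[BusRdX,Flush]  L0: P0=I P1=M  mem[L0]=30
16. P1: store L0 := 28  bus=[-]  L0: P0=I P1=M  mem[L0]=30
17. P0: store L1 := 83  bus=[BusUpgr]  L1: P0=M P1=I  mem[L1]=40
18. P0: load  L1  bus=[-]  L1: P0=M P1=I  mem[L1]=40
19. P1: load  L1  bus=[BusRd]  L1: P0=O P1=S  mem[L1]=40
20. P1: store L1 := 4  bus=[BusUpgr,Flush]  L1: P0=I P1=M  mem[L1]=83
21. P1: store L0 := 97  bus=[-]  L0: P0=I P1=M  mem[L0]=30
22. P0: store L0 := 48  bus=[BusRdX,Flush]  L0: P0=M P1=I  mem[L0]=97
23. P0: load  L0  bus=[-]  L0: P0=M P1=I  mem[L0]=97

memory[L0] = 97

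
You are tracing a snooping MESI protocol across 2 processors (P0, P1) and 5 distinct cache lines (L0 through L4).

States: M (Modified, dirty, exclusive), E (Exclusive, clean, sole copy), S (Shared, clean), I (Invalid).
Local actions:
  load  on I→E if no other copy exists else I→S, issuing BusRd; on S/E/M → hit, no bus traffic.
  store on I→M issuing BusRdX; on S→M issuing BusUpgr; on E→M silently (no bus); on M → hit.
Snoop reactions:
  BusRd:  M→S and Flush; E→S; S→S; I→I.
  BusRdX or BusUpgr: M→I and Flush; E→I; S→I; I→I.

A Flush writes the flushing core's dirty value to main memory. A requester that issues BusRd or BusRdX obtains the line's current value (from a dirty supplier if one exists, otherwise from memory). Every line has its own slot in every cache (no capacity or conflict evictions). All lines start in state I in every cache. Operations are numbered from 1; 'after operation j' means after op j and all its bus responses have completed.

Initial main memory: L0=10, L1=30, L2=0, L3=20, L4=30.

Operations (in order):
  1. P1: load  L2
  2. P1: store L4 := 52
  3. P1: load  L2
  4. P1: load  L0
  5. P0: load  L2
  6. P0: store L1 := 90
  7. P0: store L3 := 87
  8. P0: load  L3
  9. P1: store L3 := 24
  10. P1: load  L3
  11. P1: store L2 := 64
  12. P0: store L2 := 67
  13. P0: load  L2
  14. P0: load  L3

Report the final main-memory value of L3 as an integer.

[1] P1: load  L2 | P0:I, P1:E(0) | bus: BusRd
[2] P1: store L4 := 52 | P0:I, P1:M(52) | bus: BusRdX
[3] P1: load  L2 | P0:I, P1:E(0) | bus: none
[4] P1: load  L0 | P0:I, P1:E(10) | bus: BusRd
[5] P0: load  L2 | P0:S(0), P1:S(0) | bus: BusRd
[6] P0: store L1 := 90 | P0:M(90), P1:I | bus: BusRdX
[7] P0: store L3 := 87 | P0:M(87), P1:I | bus: BusRdX
[8] P0: load  L3 | P0:M(87), P1:I | bus: none
[9] P1: store L3 := 24 | P0:I, P1:M(24) | bus: BusRdX,Flush
[10] P1: load  L3 | P0:I, P1:M(24) | bus: none
[11] P1: store L2 := 64 | P0:I, P1:M(64) | bus: BusUpgr
[12] P0: store L2 := 67 | P0:M(67), P1:I | bus: BusRdX,Flush
[13] P0: load  L2 | P0:M(67), P1:I | bus: none
[14] P0: load  L3 | P0:S(24), P1:S(24) | bus: BusRd,Flush

memory[L3] = 24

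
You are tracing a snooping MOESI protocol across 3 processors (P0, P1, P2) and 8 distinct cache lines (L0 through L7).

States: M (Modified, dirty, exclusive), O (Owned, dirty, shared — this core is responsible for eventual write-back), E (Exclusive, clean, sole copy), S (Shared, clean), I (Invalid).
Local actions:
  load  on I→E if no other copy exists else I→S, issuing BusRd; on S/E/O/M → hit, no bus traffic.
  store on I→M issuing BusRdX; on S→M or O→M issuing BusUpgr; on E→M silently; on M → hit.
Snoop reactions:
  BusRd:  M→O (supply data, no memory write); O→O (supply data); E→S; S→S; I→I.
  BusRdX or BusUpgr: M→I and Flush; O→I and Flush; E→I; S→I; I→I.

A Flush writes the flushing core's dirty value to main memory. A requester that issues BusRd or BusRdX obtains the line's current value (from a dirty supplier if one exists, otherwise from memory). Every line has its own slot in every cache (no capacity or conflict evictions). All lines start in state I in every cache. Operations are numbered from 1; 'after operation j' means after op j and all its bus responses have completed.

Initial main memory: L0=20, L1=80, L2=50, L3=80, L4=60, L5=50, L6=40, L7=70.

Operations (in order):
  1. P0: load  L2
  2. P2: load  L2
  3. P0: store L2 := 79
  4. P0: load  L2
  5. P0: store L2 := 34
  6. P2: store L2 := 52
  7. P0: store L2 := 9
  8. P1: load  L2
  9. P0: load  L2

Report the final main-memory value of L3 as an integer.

step 1: P0: load  L2  ⟶  EII  (L2)  txn=BusRd  M[L2]=50
step 2: P2: load  L2  ⟶  SIS  (L2)  txn=BusRd  M[L2]=50
step 3: P0: store L2 := 79  ⟶  MII  (L2)  txn=BusUpgr  M[L2]=50
step 4: P0: load  L2  ⟶  MII  (L2)  txn=∅  M[L2]=50
step 5: P0: store L2 := 34  ⟶  MII  (L2)  txn=∅  M[L2]=50
step 6: P2: store L2 := 52  ⟶  IIM  (L2)  txn=BusRdX+Flush  M[L2]=34
step 7: P0: store L2 := 9  ⟶  MII  (L2)  txn=BusRdX+Flush  M[L2]=52
step 8: P1: load  L2  ⟶  OSI  (L2)  txn=BusRd  M[L2]=52
step 9: P0: load  L2  ⟶  OSI  (L2)  txn=∅  M[L2]=52

memory[L3] = 80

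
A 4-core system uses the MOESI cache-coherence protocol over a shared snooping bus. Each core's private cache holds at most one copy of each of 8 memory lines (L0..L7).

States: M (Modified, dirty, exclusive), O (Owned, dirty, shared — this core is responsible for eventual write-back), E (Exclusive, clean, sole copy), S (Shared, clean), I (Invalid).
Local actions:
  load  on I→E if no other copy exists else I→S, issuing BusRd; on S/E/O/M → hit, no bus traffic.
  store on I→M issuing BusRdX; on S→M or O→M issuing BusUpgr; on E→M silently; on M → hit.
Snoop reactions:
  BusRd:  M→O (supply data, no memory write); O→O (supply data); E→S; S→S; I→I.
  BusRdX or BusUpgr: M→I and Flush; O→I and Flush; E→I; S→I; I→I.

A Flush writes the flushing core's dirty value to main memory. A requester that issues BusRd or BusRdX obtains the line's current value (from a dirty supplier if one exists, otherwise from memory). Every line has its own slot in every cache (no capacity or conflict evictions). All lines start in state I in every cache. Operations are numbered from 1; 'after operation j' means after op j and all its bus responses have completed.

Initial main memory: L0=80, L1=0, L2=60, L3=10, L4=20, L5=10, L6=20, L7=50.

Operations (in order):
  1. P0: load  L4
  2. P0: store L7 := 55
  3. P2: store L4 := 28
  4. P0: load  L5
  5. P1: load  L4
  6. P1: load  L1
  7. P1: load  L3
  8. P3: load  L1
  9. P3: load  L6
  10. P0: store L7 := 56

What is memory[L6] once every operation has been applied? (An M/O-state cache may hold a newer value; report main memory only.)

1. P0: load  L4  bus=[BusRd]  L4: P0=E P1=I P2=I P3=I  mem[L4]=20
2. P0: store L7 := 55  bus=[BusRdX]  L7: P0=M P1=I P2=I P3=I  mem[L7]=50
3. P2: store L4 := 28  bus=[BusRdX]  L4: P0=I P1=I P2=M P3=I  mem[L4]=20
4. P0: load  L5  bus=[BusRd]  L5: P0=E P1=I P2=I P3=I  mem[L5]=10
5. P1: load  L4  bus=[BusRd]  L4: P0=I P1=S P2=O P3=I  mem[L4]=20
6. P1: load  L1  bus=[BusRd]  L1: P0=I P1=E P2=I P3=I  mem[L1]=0
7. P1: load  L3  bus=[BusRd]  L3: P0=I P1=E P2=I P3=I  mem[L3]=10
8. P3: load  L1  bus=[BusRd]  L1: P0=I P1=S P2=I P3=S  mem[L1]=0
9. P3: load  L6  bus=[BusRd]  L6: P0=I P1=I P2=I P3=E  mem[L6]=20
10. P0: store L7 := 56  bus=[-]  L7: P0=M P1=I P2=I P3=I  mem[L7]=50

memory[L6] = 20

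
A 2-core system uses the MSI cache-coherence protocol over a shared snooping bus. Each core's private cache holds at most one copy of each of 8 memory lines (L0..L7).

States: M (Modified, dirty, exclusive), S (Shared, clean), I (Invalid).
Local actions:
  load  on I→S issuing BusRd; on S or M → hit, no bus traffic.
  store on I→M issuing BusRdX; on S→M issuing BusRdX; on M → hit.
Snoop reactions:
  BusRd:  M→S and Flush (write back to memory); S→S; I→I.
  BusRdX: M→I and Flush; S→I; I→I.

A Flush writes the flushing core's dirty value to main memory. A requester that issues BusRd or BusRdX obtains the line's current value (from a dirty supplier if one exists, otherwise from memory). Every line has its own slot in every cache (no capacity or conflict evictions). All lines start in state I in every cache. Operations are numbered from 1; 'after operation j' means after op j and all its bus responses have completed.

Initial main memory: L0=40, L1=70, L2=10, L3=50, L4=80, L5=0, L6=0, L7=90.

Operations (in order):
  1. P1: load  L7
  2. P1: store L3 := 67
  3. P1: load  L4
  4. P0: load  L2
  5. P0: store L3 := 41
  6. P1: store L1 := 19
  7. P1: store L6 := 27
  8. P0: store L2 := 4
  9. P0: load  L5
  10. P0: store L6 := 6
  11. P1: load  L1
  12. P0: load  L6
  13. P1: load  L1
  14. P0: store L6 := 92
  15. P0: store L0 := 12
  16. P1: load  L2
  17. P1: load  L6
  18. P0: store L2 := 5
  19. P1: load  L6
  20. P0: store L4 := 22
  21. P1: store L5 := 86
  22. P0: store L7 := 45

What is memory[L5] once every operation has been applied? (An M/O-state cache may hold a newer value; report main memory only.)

  op1 P1: load  L7 → I/S on L7; bus BusRd; mem=90
  op2 P1: store L3 := 67 → I/M on L3; bus BusRdX; mem=50
  op3 P1: load  L4 → I/S on L4; bus BusRd; mem=80
  op4 P0: load  L2 → S/I on L2; bus BusRd; mem=10
  op5 P0: store L3 := 41 → M/I on L3; bus BusRdX Flush; mem=67
  op6 P1: store L1 := 19 → I/M on L1; bus BusRdX; mem=70
  op7 P1: store L6 := 27 → I/M on L6; bus BusRdX; mem=0
  op8 P0: store L2 := 4 → M/I on L2; bus BusRdX; mem=10
  op9 P0: load  L5 → S/I on L5; bus BusRd; mem=0
  op10 P0: store L6 := 6 → M/I on L6; bus BusRdX Flush; mem=27
  op11 P1: load  L1 → I/M on L1; bus (none); mem=70
  op12 P0: load  L6 → M/I on L6; bus (none); mem=27
  op13 P1: load  L1 → I/M on L1; bus (none); mem=70
  op14 P0: store L6 := 92 → M/I on L6; bus (none); mem=27
  op15 P0: store L0 := 12 → M/I on L0; bus BusRdX; mem=40
  op16 P1: load  L2 → S/S on L2; bus BusRd Flush; mem=4
  op17 P1: load  L6 → S/S on L6; bus BusRd Flush; mem=92
  op18 P0: store L2 := 5 → M/I on L2; bus BusRdX; mem=4
  op19 P1: load  L6 → S/S on L6; bus (none); mem=92
  op20 P0: store L4 := 22 → M/I on L4; bus BusRdX; mem=80
  op21 P1: store L5 := 86 → I/M on L5; bus BusRdX; mem=0
  op22 P0: store L7 := 45 → M/I on L7; bus BusRdX; mem=90

memory[L5] = 0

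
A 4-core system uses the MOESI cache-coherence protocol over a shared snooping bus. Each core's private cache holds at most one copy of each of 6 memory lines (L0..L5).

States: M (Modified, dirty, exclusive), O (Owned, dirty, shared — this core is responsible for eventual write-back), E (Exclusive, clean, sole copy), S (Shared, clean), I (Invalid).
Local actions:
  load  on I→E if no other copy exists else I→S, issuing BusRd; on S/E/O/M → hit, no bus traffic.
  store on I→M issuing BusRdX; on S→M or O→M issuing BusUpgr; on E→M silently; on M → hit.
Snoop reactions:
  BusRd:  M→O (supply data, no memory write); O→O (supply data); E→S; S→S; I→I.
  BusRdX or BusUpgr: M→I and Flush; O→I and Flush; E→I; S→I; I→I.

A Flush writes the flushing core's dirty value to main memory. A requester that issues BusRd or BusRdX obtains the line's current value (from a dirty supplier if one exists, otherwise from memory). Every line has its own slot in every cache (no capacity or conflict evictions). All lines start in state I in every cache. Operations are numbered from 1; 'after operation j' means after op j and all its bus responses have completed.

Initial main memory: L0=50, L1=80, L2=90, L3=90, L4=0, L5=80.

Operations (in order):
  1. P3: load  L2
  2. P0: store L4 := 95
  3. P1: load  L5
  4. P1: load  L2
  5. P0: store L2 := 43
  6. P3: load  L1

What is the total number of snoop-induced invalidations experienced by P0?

step 1: P3: load  L2  ⟶  IIIE  (L2)  txn=BusRd  M[L2]=90
step 2: P0: store L4 := 95  ⟶  MIII  (L4)  txn=BusRdX  M[L4]=0
step 3: P1: load  L5  ⟶  IEII  (L5)  txn=BusRd  M[L5]=80
step 4: P1: load  L2  ⟶  ISIS  (L2)  txn=BusRd  M[L2]=90
step 5: P0: store L2 := 43  ⟶  MIII  (L2)  txn=BusRdX  M[L2]=90
step 6: P3: load  L1  ⟶  IIIE  (L1)  txn=BusRd  M[L1]=80

invalidations = 0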